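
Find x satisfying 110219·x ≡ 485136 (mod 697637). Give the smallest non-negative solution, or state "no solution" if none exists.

73231

First find gcd(110219, 697637):
697637 = 6·110219 + 36323
110219 = 3·36323 + 1250
36323 = 29·1250 + 73
1250 = 17·73 + 9
73 = 8·9 + 1
9 = 9·1 + 0
gcd = 1, so a unique solution mod 697637 exists.
Back-substitute for the Bézout coefficients:
1 = 73 − 8·9
1 = −8·1250 + 137·73
1 = 137·36323 − 3981·1250
1 = −3981·110219 + 12080·36323
1 = 12080·697637 − 76461·110219
So 110219·(-76461) ≡ 1 (mod 697637), giving 110219⁻¹ ≡ 621176.
x ≡ 110219⁻¹·485136 ≡ 621176·485136 ≡ 73231 (mod 697637).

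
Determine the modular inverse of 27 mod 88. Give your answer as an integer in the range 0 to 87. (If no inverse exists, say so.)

Run Euclid on (88, 27):
88 = 3*27 + 7
27 = 3*7 + 6
7 = 1*6 + 1
6 = 6*1 + 0
Since gcd(27, 88) = 1, back-substitute to write 1 as a combination:
1 = 7 − 6
1 = −27 + 4·7
1 = 4·88 − 13·27
Hence 27⁻¹ ≡ -13 ≡ 75 (mod 88).

75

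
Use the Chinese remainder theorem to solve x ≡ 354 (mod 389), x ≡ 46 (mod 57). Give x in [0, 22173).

Write x = 354 + 389·k. Then 389·k ≡ 46 − 354 ≡ 34 (mod 57).
Need 389⁻¹ mod 57. Extended Euclid on (57, 47):
57 = 1*47 + 10
47 = 4*10 + 7
10 = 1*7 + 3
7 = 2*3 + 1
3 = 3*1 + 0
Back-substitute:
1 = 7 − 2·3
1 = −2·10 + 3·7
1 = 3·47 − 14·10
1 = −14·57 + 17·47
389⁻¹ ≡ 17 (mod 57), so k ≡ 17·34 ≡ 8 (mod 57).
x = 354 + 389·8 = 3466.

3466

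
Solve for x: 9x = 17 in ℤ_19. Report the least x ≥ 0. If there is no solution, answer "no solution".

4

First find gcd(9, 19):
19 = 2×9 + 1
9 = 9×1 + 0
gcd = 1, so a unique solution mod 19 exists.
Back-substitute for the Bézout coefficients:
1 = 19 − 2·9
So 9·(-2) ≡ 1 (mod 19), giving 9⁻¹ ≡ 17.
x ≡ 9⁻¹·17 ≡ 17·17 ≡ 4 (mod 19).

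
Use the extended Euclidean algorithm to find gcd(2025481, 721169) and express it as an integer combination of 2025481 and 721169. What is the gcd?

Repeated division:
2025481 = 2*721169 + 583143
721169 = 1*583143 + 138026
583143 = 4*138026 + 31039
138026 = 4*31039 + 13870
31039 = 2*13870 + 3299
13870 = 4*3299 + 674
3299 = 4*674 + 603
674 = 1*603 + 71
603 = 8*71 + 35
71 = 2*35 + 1
35 = 35*1 + 0
gcd(2025481, 721169) = 1.
Working backward:
1 = 71 − 2·35
1 = −2·603 + 17·71
1 = 17·674 − 19·603
1 = −19·3299 + 93·674
1 = 93·13870 − 391·3299
1 = −391·31039 + 875·13870
1 = 875·138026 − 3891·31039
1 = −3891·583143 + 16439·138026
1 = 16439·721169 − 20330·583143
1 = −20330·2025481 + 57099·721169
So 1 = (-20330)·2025481 + (57099)·721169.

1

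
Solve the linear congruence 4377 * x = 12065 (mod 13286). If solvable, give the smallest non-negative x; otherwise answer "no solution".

10481

First find gcd(4377, 13286):
13286 = 3×4377 + 155
4377 = 28×155 + 37
155 = 4×37 + 7
37 = 5×7 + 2
7 = 3×2 + 1
2 = 2×1 + 0
gcd = 1, so a unique solution mod 13286 exists.
Back-substitute for the Bézout coefficients:
1 = 7 − 3·2
1 = −3·37 + 16·7
1 = 16·155 − 67·37
1 = −67·4377 + 1892·155
1 = 1892·13286 − 5743·4377
So 4377·(-5743) ≡ 1 (mod 13286), giving 4377⁻¹ ≡ 7543.
x ≡ 4377⁻¹·12065 ≡ 7543·12065 ≡ 10481 (mod 13286).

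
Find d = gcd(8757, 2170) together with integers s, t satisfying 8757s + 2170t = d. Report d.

Euclidean algorithm:
8757 = 4×2170 + 77
2170 = 28×77 + 14
77 = 5×14 + 7
14 = 2×7 + 0
gcd(8757, 2170) = 7.
Express as a combination:
7 = 77 − 5·14
7 = −5·2170 + 141·77
7 = 141·8757 − 569·2170
So 7 = (141)·8757 + (-569)·2170.

7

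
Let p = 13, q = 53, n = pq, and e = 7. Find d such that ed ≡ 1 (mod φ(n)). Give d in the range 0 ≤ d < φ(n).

535

φ(n) = (p−1)(q−1) = 12·52 = 624.
Need d with 7·d ≡ 1 (mod 624). Apply the extended Euclidean algorithm:
624 = 89*7 + 1
7 = 7*1 + 0
Back-substitute:
1 = 624 − 89·7
So 7·(-89) ≡ 1 (mod 624), hence d ≡ -89 ≡ 535 (mod 624).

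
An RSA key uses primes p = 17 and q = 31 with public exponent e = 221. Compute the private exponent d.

φ(n) = (p−1)(q−1) = 16·30 = 480.
Need d with 221·d ≡ 1 (mod 480). Apply the extended Euclidean algorithm:
480 = 2·221 + 38
221 = 5·38 + 31
38 = 1·31 + 7
31 = 4·7 + 3
7 = 2·3 + 1
3 = 3·1 + 0
Back-substitute:
1 = 7 − 2·3
1 = −2·31 + 9·7
1 = 9·38 − 11·31
1 = −11·221 + 64·38
1 = 64·480 − 139·221
So 221·(-139) ≡ 1 (mod 480), hence d ≡ -139 ≡ 341 (mod 480).

341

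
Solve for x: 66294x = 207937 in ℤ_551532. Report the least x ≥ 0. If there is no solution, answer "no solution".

no solution

gcd(66294, 551532):
551532 = 8×66294 + 21180
66294 = 3×21180 + 2754
21180 = 7×2754 + 1902
2754 = 1×1902 + 852
1902 = 2×852 + 198
852 = 4×198 + 60
198 = 3×60 + 18
60 = 3×18 + 6
18 = 3×6 + 0
gcd = 6, but 6 ∤ 207937, so the congruence has no solution.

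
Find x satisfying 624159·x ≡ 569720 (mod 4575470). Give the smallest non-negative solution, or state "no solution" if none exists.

First find gcd(624159, 4575470):
4575470 = 7·624159 + 206357
624159 = 3·206357 + 5088
206357 = 40·5088 + 2837
5088 = 1·2837 + 2251
2837 = 1·2251 + 586
2251 = 3·586 + 493
586 = 1·493 + 93
493 = 5·93 + 28
93 = 3·28 + 9
28 = 3·9 + 1
9 = 9·1 + 0
gcd = 1, so a unique solution mod 4575470 exists.
Back-substitute for the Bézout coefficients:
1 = 28 − 3·9
1 = −3·93 + 10·28
1 = 10·493 − 53·93
1 = −53·586 + 63·493
1 = 63·2251 − 242·586
1 = −242·2837 + 305·2251
1 = 305·5088 − 547·2837
1 = −547·206357 + 22185·5088
1 = 22185·624159 − 67102·206357
1 = −67102·4575470 + 491899·624159
So 624159·(491899) ≡ 1 (mod 4575470), giving 624159⁻¹ ≡ 491899.
x ≡ 624159⁻¹·569720 ≡ 491899·569720 ≡ 1736250 (mod 4575470).

1736250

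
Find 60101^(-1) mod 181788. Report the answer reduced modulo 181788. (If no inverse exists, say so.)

Extended Euclidean algorithm:
181788 = 3×60101 + 1485
60101 = 40×1485 + 701
1485 = 2×701 + 83
701 = 8×83 + 37
83 = 2×37 + 9
37 = 4×9 + 1
9 = 9×1 + 0
Since gcd(60101, 181788) = 1, back-substitute to write 1 as a combination:
1 = 37 − 4·9
1 = −4·83 + 9·37
1 = 9·701 − 76·83
1 = −76·1485 + 161·701
1 = 161·60101 − 6516·1485
1 = −6516·181788 + 19709·60101
So 60101·19709 ≡ 1 (mod 181788).

19709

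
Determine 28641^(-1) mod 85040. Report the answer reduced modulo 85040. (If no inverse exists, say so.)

20321

gcd(85040, 28641) by repeated division:
85040 = 2×28641 + 27758
28641 = 1×27758 + 883
27758 = 31×883 + 385
883 = 2×385 + 113
385 = 3×113 + 46
113 = 2×46 + 21
46 = 2×21 + 4
21 = 5×4 + 1
4 = 4×1 + 0
The gcd is 1. Working backward:
1 = 21 − 5·4
1 = −5·46 + 11·21
1 = 11·113 − 27·46
1 = −27·385 + 92·113
1 = 92·883 − 211·385
1 = −211·27758 + 6633·883
1 = 6633·28641 − 6844·27758
1 = −6844·85040 + 20321·28641
So 28641·20321 ≡ 1 (mod 85040).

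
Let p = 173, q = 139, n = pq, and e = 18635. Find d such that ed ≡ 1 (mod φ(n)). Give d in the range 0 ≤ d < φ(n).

7259

φ(n) = (p−1)(q−1) = 172·138 = 23736.
Need d with 18635·d ≡ 1 (mod 23736). Apply the extended Euclidean algorithm:
23736 = 1×18635 + 5101
18635 = 3×5101 + 3332
5101 = 1×3332 + 1769
3332 = 1×1769 + 1563
1769 = 1×1563 + 206
1563 = 7×206 + 121
206 = 1×121 + 85
121 = 1×85 + 36
85 = 2×36 + 13
36 = 2×13 + 10
13 = 1×10 + 3
10 = 3×3 + 1
3 = 3×1 + 0
Back-substitute:
1 = 10 − 3·3
1 = −3·13 + 4·10
1 = 4·36 − 11·13
1 = −11·85 + 26·36
1 = 26·121 − 37·85
1 = −37·206 + 63·121
1 = 63·1563 − 478·206
1 = −478·1769 + 541·1563
1 = 541·3332 − 1019·1769
1 = −1019·5101 + 1560·3332
1 = 1560·18635 − 5699·5101
1 = −5699·23736 + 7259·18635
So 18635·7259 ≡ 1 (mod 23736), hence d = 7259.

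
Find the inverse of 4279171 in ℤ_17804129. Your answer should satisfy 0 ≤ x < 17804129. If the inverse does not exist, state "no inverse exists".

10477979

Apply the Euclidean algorithm to 17804129 and 4279171:
17804129 = 4*4279171 + 687445
4279171 = 6*687445 + 154501
687445 = 4*154501 + 69441
154501 = 2*69441 + 15619
69441 = 4*15619 + 6965
15619 = 2*6965 + 1689
6965 = 4*1689 + 209
1689 = 8*209 + 17
209 = 12*17 + 5
17 = 3*5 + 2
5 = 2*2 + 1
2 = 2*1 + 0
gcd = 1, so the inverse exists. Back-substitute:
1 = 5 − 2·2
1 = −2·17 + 7·5
1 = 7·209 − 86·17
1 = −86·1689 + 695·209
1 = 695·6965 − 2866·1689
1 = −2866·15619 + 6427·6965
1 = 6427·69441 − 28574·15619
1 = −28574·154501 + 63575·69441
1 = 63575·687445 − 282874·154501
1 = −282874·4279171 + 1760819·687445
1 = 1760819·17804129 − 7326150·4279171
Thus 4279171·(-7326150) ≡ 1 (mod 17804129); reducing, -7326150 mod 17804129 = 10477979.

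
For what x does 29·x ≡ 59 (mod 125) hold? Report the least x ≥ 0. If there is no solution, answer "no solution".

First find gcd(29, 125):
125 = 4*29 + 9
29 = 3*9 + 2
9 = 4*2 + 1
2 = 2*1 + 0
gcd = 1, so a unique solution mod 125 exists.
Back-substitute for the Bézout coefficients:
1 = 9 − 4·2
1 = −4·29 + 13·9
1 = 13·125 − 56·29
So 29·(-56) ≡ 1 (mod 125), giving 29⁻¹ ≡ 69.
x ≡ 29⁻¹·59 ≡ 69·59 ≡ 71 (mod 125).

71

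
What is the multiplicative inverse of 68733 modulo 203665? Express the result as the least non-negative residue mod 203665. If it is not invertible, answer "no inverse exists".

Compute gcd(68733, 203665):
203665 = 2×68733 + 66199
68733 = 1×66199 + 2534
66199 = 26×2534 + 315
2534 = 8×315 + 14
315 = 22×14 + 7
14 = 2×7 + 0
gcd(68733, 203665) = 7 ≠ 1, so 68733 has no multiplicative inverse modulo 203665.

no inverse exists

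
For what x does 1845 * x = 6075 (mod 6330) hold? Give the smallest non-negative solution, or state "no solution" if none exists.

415

First find gcd(1845, 6330):
6330 = 3×1845 + 795
1845 = 2×795 + 255
795 = 3×255 + 30
255 = 8×30 + 15
30 = 2×15 + 0
gcd = 15 and 15 | 6075, so solutions exist. Divide through by 15: 123x ≡ 405 (mod 422).
Now find 123⁻¹ mod 422:
422 = 3·123 + 53
123 = 2·53 + 17
53 = 3·17 + 2
17 = 8·2 + 1
2 = 2·1 + 0
Back-substitute:
1 = 17 − 8·2
1 = −8·53 + 25·17
1 = 25·123 − 58·53
1 = −58·422 + 199·123
So 123⁻¹ ≡ 199 (mod 422).
Then x ≡ 199·405 ≡ 415 (mod 422); the smallest non-negative solution is x = 415.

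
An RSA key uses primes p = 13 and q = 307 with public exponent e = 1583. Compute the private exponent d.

791

φ(n) = (p−1)(q−1) = 12·306 = 3672.
Need d with 1583·d ≡ 1 (mod 3672). Apply the extended Euclidean algorithm:
3672 = 2×1583 + 506
1583 = 3×506 + 65
506 = 7×65 + 51
65 = 1×51 + 14
51 = 3×14 + 9
14 = 1×9 + 5
9 = 1×5 + 4
5 = 1×4 + 1
4 = 4×1 + 0
Back-substitute:
1 = 5 − 4
1 = −9 + 2·5
1 = 2·14 − 3·9
1 = −3·51 + 11·14
1 = 11·65 − 14·51
1 = −14·506 + 109·65
1 = 109·1583 − 341·506
1 = −341·3672 + 791·1583
So 1583·791 ≡ 1 (mod 3672), hence d = 791.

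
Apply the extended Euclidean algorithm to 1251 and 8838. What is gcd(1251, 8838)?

Euclidean algorithm:
8838 = 7×1251 + 81
1251 = 15×81 + 36
81 = 2×36 + 9
36 = 4×9 + 0
gcd(1251, 8838) = 9.
Express as a combination:
9 = 81 − 2·36
9 = −2·1251 + 31·81
9 = 31·8838 − 219·1251
So 9 = (31)·8838 + (-219)·1251.

9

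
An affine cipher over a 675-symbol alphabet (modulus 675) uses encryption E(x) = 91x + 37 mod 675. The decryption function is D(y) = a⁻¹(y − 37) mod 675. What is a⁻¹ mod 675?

gcd(675, 91) by repeated division:
675 = 7×91 + 38
91 = 2×38 + 15
38 = 2×15 + 8
15 = 1×8 + 7
8 = 1×7 + 1
7 = 7×1 + 0
Since gcd(91, 675) = 1, back-substitute to write 1 as a combination:
1 = 8 − 7
1 = −15 + 2·8
1 = 2·38 − 5·15
1 = −5·91 + 12·38
1 = 12·675 − 89·91
Thus 91·(-89) ≡ 1 (mod 675); reducing, -89 mod 675 = 586.

586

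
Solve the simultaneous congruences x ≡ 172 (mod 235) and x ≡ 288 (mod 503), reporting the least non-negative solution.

102397

Write x = 172 + 235·k. Then 235·k ≡ 288 − 172 ≡ 116 (mod 503).
Need 235⁻¹ mod 503. Extended Euclid on (503, 235):
503 = 2*235 + 33
235 = 7*33 + 4
33 = 8*4 + 1
4 = 4*1 + 0
Back-substitute:
1 = 33 − 8·4
1 = −8·235 + 57·33
1 = 57·503 − 122·235
235⁻¹ ≡ 381 (mod 503), so k ≡ 381·116 ≡ 435 (mod 503).
x = 172 + 235·435 = 102397.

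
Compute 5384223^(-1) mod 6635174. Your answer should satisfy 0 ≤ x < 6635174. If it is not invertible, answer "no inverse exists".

no inverse exists

Compute gcd(5384223, 6635174):
6635174 = 1×5384223 + 1250951
5384223 = 4×1250951 + 380419
1250951 = 3×380419 + 109694
380419 = 3×109694 + 51337
109694 = 2×51337 + 7020
51337 = 7×7020 + 2197
7020 = 3×2197 + 429
2197 = 5×429 + 52
429 = 8×52 + 13
52 = 4×13 + 0
Since gcd = 13 > 1, 5384223 is not a unit mod 6635174.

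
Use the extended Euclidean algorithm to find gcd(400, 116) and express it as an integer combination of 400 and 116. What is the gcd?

Repeated division:
400 = 3·116 + 52
116 = 2·52 + 12
52 = 4·12 + 4
12 = 3·4 + 0
gcd(400, 116) = 4.
Back-substituting:
4 = 52 − 4·12
4 = −4·116 + 9·52
4 = 9·400 − 31·116
So 4 = (9)·400 + (-31)·116.

4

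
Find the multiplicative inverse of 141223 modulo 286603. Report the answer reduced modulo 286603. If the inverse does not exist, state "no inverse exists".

Run Euclid on (286603, 141223):
286603 = 2×141223 + 4157
141223 = 33×4157 + 4042
4157 = 1×4042 + 115
4042 = 35×115 + 17
115 = 6×17 + 13
17 = 1×13 + 4
13 = 3×4 + 1
4 = 4×1 + 0
gcd = 1, so the inverse exists. Back-substitute:
1 = 13 − 3·4
1 = −3·17 + 4·13
1 = 4·115 − 27·17
1 = −27·4042 + 949·115
1 = 949·4157 − 976·4042
1 = −976·141223 + 33157·4157
1 = 33157·286603 − 67290·141223
Thus 141223·(-67290) ≡ 1 (mod 286603); reducing, -67290 mod 286603 = 219313.

219313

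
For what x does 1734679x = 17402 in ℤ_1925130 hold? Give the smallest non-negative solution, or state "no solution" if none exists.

First find gcd(1734679, 1925130):
1925130 = 1×1734679 + 190451
1734679 = 9×190451 + 20620
190451 = 9×20620 + 4871
20620 = 4×4871 + 1136
4871 = 4×1136 + 327
1136 = 3×327 + 155
327 = 2×155 + 17
155 = 9×17 + 2
17 = 8×2 + 1
2 = 2×1 + 0
gcd = 1, so a unique solution mod 1925130 exists.
Back-substitute for the Bézout coefficients:
1 = 17 − 8·2
1 = −8·155 + 73·17
1 = 73·327 − 154·155
1 = −154·1136 + 535·327
1 = 535·4871 − 2294·1136
1 = −2294·20620 + 9711·4871
1 = 9711·190451 − 89693·20620
1 = −89693·1734679 + 816948·190451
1 = 816948·1925130 − 906641·1734679
So 1734679·(-906641) ≡ 1 (mod 1925130), giving 1734679⁻¹ ≡ 1018489.
x ≡ 1734679⁻¹·17402 ≡ 1018489·17402 ≡ 998798 (mod 1925130).

998798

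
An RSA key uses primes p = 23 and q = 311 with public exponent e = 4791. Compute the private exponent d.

φ(n) = (p−1)(q−1) = 22·310 = 6820.
Need d with 4791·d ≡ 1 (mod 6820). Apply the extended Euclidean algorithm:
6820 = 1×4791 + 2029
4791 = 2×2029 + 733
2029 = 2×733 + 563
733 = 1×563 + 170
563 = 3×170 + 53
170 = 3×53 + 11
53 = 4×11 + 9
11 = 1×9 + 2
9 = 4×2 + 1
2 = 2×1 + 0
Back-substitute:
1 = 9 − 4·2
1 = −4·11 + 5·9
1 = 5·53 − 24·11
1 = −24·170 + 77·53
1 = 77·563 − 255·170
1 = −255·733 + 332·563
1 = 332·2029 − 919·733
1 = −919·4791 + 2170·2029
1 = 2170·6820 − 3089·4791
So 4791·(-3089) ≡ 1 (mod 6820), hence d ≡ -3089 ≡ 3731 (mod 6820).

3731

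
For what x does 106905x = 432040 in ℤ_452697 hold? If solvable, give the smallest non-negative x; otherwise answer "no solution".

gcd(106905, 452697):
452697 = 4*106905 + 25077
106905 = 4*25077 + 6597
25077 = 3*6597 + 5286
6597 = 1*5286 + 1311
5286 = 4*1311 + 42
1311 = 31*42 + 9
42 = 4*9 + 6
9 = 1*6 + 3
6 = 2*3 + 0
gcd = 3, but 3 ∤ 432040, so the congruence has no solution.

no solution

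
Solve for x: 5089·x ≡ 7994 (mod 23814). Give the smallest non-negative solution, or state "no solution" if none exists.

First find gcd(5089, 23814):
23814 = 4×5089 + 3458
5089 = 1×3458 + 1631
3458 = 2×1631 + 196
1631 = 8×196 + 63
196 = 3×63 + 7
63 = 9×7 + 0
gcd = 7 and 7 | 7994, so solutions exist. Divide through by 7: 727x ≡ 1142 (mod 3402).
Now find 727⁻¹ mod 3402:
3402 = 4*727 + 494
727 = 1*494 + 233
494 = 2*233 + 28
233 = 8*28 + 9
28 = 3*9 + 1
9 = 9*1 + 0
Back-substitute:
1 = 28 − 3·9
1 = −3·233 + 25·28
1 = 25·494 − 53·233
1 = −53·727 + 78·494
1 = 78·3402 − 365·727
So 727·(-365) ≡ 1 (mod 3402), i.e. 727⁻¹ ≡ 3037.
Then x ≡ 3037·1142 ≡ 1616 (mod 3402); the smallest non-negative solution is x = 1616.

1616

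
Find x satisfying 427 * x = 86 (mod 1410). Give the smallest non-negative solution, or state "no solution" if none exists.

938

First find gcd(427, 1410):
1410 = 3×427 + 129
427 = 3×129 + 40
129 = 3×40 + 9
40 = 4×9 + 4
9 = 2×4 + 1
4 = 4×1 + 0
gcd = 1, so a unique solution mod 1410 exists.
Back-substitute for the Bézout coefficients:
1 = 9 − 2·4
1 = −2·40 + 9·9
1 = 9·129 − 29·40
1 = −29·427 + 96·129
1 = 96·1410 − 317·427
So 427·(-317) ≡ 1 (mod 1410), giving 427⁻¹ ≡ 1093.
x ≡ 427⁻¹·86 ≡ 1093·86 ≡ 938 (mod 1410).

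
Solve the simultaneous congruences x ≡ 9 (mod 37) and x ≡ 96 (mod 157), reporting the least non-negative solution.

Write x = 9 + 37·k. Then 37·k ≡ 96 − 9 ≡ 87 (mod 157).
Need 37⁻¹ mod 157. Extended Euclid on (157, 37):
157 = 4×37 + 9
37 = 4×9 + 1
9 = 9×1 + 0
Back-substitute:
1 = 37 − 4·9
1 = −4·157 + 17·37
37⁻¹ ≡ 17 (mod 157), so k ≡ 17·87 ≡ 66 (mod 157).
x = 9 + 37·66 = 2451.

2451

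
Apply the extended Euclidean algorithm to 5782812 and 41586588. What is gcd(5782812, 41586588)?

12

Euclidean algorithm:
41586588 = 7·5782812 + 1106904
5782812 = 5·1106904 + 248292
1106904 = 4·248292 + 113736
248292 = 2·113736 + 20820
113736 = 5·20820 + 9636
20820 = 2·9636 + 1548
9636 = 6·1548 + 348
1548 = 4·348 + 156
348 = 2·156 + 36
156 = 4·36 + 12
36 = 3·12 + 0
gcd(5782812, 41586588) = 12.
Back-substituting:
12 = 156 − 4·36
12 = −4·348 + 9·156
12 = 9·1548 − 40·348
12 = −40·9636 + 249·1548
12 = 249·20820 − 538·9636
12 = −538·113736 + 2939·20820
12 = 2939·248292 − 6416·113736
12 = −6416·1106904 + 28603·248292
12 = 28603·5782812 − 149431·1106904
12 = −149431·41586588 + 1074620·5782812
So 12 = (-149431)·41586588 + (1074620)·5782812.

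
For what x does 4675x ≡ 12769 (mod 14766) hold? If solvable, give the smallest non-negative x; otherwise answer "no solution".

9055

First find gcd(4675, 14766):
14766 = 3*4675 + 741
4675 = 6*741 + 229
741 = 3*229 + 54
229 = 4*54 + 13
54 = 4*13 + 2
13 = 6*2 + 1
2 = 2*1 + 0
gcd = 1, so a unique solution mod 14766 exists.
Back-substitute for the Bézout coefficients:
1 = 13 − 6·2
1 = −6·54 + 25·13
1 = 25·229 − 106·54
1 = −106·741 + 343·229
1 = 343·4675 − 2164·741
1 = −2164·14766 + 6835·4675
So 4675·(6835) ≡ 1 (mod 14766), giving 4675⁻¹ ≡ 6835.
x ≡ 4675⁻¹·12769 ≡ 6835·12769 ≡ 9055 (mod 14766).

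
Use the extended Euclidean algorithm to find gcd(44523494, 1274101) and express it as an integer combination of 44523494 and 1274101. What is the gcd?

1

Repeated division:
44523494 = 34×1274101 + 1204060
1274101 = 1×1204060 + 70041
1204060 = 17×70041 + 13363
70041 = 5×13363 + 3226
13363 = 4×3226 + 459
3226 = 7×459 + 13
459 = 35×13 + 4
13 = 3×4 + 1
4 = 4×1 + 0
gcd(44523494, 1274101) = 1.
Express as a combination:
1 = 13 − 3·4
1 = −3·459 + 106·13
1 = 106·3226 − 745·459
1 = −745·13363 + 3086·3226
1 = 3086·70041 − 16175·13363
1 = −16175·1204060 + 278061·70041
1 = 278061·1274101 − 294236·1204060
1 = −294236·44523494 + 10282085·1274101
So 1 = (-294236)·44523494 + (10282085)·1274101.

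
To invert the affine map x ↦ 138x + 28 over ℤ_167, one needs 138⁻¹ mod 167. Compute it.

Extended Euclidean algorithm:
167 = 1·138 + 29
138 = 4·29 + 22
29 = 1·22 + 7
22 = 3·7 + 1
7 = 7·1 + 0
gcd = 1, so the inverse exists. Back-substitute:
1 = 22 − 3·7
1 = −3·29 + 4·22
1 = 4·138 − 19·29
1 = −19·167 + 23·138
So 138·23 ≡ 1 (mod 167).

23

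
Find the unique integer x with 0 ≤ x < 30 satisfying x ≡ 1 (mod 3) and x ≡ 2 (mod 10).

22

Write x = 1 + 3·k. Then 3·k ≡ 2 − 1 ≡ 1 (mod 10).
Need 3⁻¹ mod 10. Extended Euclid on (10, 3):
10 = 3·3 + 1
3 = 3·1 + 0
Back-substitute:
1 = 10 − 3·3
3⁻¹ ≡ 7 (mod 10), so k ≡ 7·1 ≡ 7 (mod 10).
x = 1 + 3·7 = 22.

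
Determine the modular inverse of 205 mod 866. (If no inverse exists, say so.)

Apply the Euclidean algorithm to 866 and 205:
866 = 4×205 + 46
205 = 4×46 + 21
46 = 2×21 + 4
21 = 5×4 + 1
4 = 4×1 + 0
Since gcd(205, 866) = 1, back-substitute to write 1 as a combination:
1 = 21 − 5·4
1 = −5·46 + 11·21
1 = 11·205 − 49·46
1 = −49·866 + 207·205
So 205·207 ≡ 1 (mod 866).

207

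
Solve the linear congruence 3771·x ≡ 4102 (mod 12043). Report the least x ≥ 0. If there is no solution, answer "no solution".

First find gcd(3771, 12043):
12043 = 3·3771 + 730
3771 = 5·730 + 121
730 = 6·121 + 4
121 = 30·4 + 1
4 = 4·1 + 0
gcd = 1, so a unique solution mod 12043 exists.
Back-substitute for the Bézout coefficients:
1 = 121 − 30·4
1 = −30·730 + 181·121
1 = 181·3771 − 935·730
1 = −935·12043 + 2986·3771
So 3771·(2986) ≡ 1 (mod 12043), giving 3771⁻¹ ≡ 2986.
x ≡ 3771⁻¹·4102 ≡ 2986·4102 ≡ 841 (mod 12043).

841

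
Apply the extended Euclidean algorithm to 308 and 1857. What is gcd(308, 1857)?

Apply Euclid's algorithm to 1857 and 308:
1857 = 6·308 + 9
308 = 34·9 + 2
9 = 4·2 + 1
2 = 2·1 + 0
gcd(308, 1857) = 1.
Working backward:
1 = 9 − 4·2
1 = −4·308 + 137·9
1 = 137·1857 − 826·308
So 1 = (137)·1857 + (-826)·308.

1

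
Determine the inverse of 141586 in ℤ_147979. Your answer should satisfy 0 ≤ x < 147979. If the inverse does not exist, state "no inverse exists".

gcd(147979, 141586) by repeated division:
147979 = 1×141586 + 6393
141586 = 22×6393 + 940
6393 = 6×940 + 753
940 = 1×753 + 187
753 = 4×187 + 5
187 = 37×5 + 2
5 = 2×2 + 1
2 = 2×1 + 0
The gcd is 1. Working backward:
1 = 5 − 2·2
1 = −2·187 + 75·5
1 = 75·753 − 302·187
1 = −302·940 + 377·753
1 = 377·6393 − 2564·940
1 = −2564·141586 + 56785·6393
1 = 56785·147979 − 59349·141586
Hence 141586⁻¹ ≡ -59349 ≡ 88630 (mod 147979).

88630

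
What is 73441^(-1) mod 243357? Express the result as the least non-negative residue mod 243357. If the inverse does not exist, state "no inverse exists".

76333

Run Euclid on (243357, 73441):
243357 = 3*73441 + 23034
73441 = 3*23034 + 4339
23034 = 5*4339 + 1339
4339 = 3*1339 + 322
1339 = 4*322 + 51
322 = 6*51 + 16
51 = 3*16 + 3
16 = 5*3 + 1
3 = 3*1 + 0
Since gcd(73441, 243357) = 1, back-substitute to write 1 as a combination:
1 = 16 − 5·3
1 = −5·51 + 16·16
1 = 16·322 − 101·51
1 = −101·1339 + 420·322
1 = 420·4339 − 1361·1339
1 = −1361·23034 + 7225·4339
1 = 7225·73441 − 23036·23034
1 = −23036·243357 + 76333·73441
So 73441·76333 ≡ 1 (mod 243357).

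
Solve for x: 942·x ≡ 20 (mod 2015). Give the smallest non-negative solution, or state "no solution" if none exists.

415

First find gcd(942, 2015):
2015 = 2*942 + 131
942 = 7*131 + 25
131 = 5*25 + 6
25 = 4*6 + 1
6 = 6*1 + 0
gcd = 1, so a unique solution mod 2015 exists.
Back-substitute for the Bézout coefficients:
1 = 25 − 4·6
1 = −4·131 + 21·25
1 = 21·942 − 151·131
1 = −151·2015 + 323·942
So 942·(323) ≡ 1 (mod 2015), giving 942⁻¹ ≡ 323.
x ≡ 942⁻¹·20 ≡ 323·20 ≡ 415 (mod 2015).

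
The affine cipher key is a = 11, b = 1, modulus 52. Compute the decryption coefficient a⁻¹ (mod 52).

gcd(52, 11) by repeated division:
52 = 4·11 + 8
11 = 1·8 + 3
8 = 2·3 + 2
3 = 1·2 + 1
2 = 2·1 + 0
Since gcd(11, 52) = 1, back-substitute to write 1 as a combination:
1 = 3 − 2
1 = −8 + 3·3
1 = 3·11 − 4·8
1 = −4·52 + 19·11
So 11·19 ≡ 1 (mod 52).

19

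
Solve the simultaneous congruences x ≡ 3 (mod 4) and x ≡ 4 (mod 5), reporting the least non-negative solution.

19

Write x = 3 + 4·k. Then 4·k ≡ 4 − 3 ≡ 1 (mod 5).
Need 4⁻¹ mod 5. Extended Euclid on (5, 4):
5 = 1*4 + 1
4 = 4*1 + 0
Back-substitute:
1 = 5 − 4
4⁻¹ ≡ 4 (mod 5), so k ≡ 4·1 ≡ 4 (mod 5).
x = 3 + 4·4 = 19.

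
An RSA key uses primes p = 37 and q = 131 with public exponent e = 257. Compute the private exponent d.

φ(n) = (p−1)(q−1) = 36·130 = 4680.
Need d with 257·d ≡ 1 (mod 4680). Apply the extended Euclidean algorithm:
4680 = 18·257 + 54
257 = 4·54 + 41
54 = 1·41 + 13
41 = 3·13 + 2
13 = 6·2 + 1
2 = 2·1 + 0
Back-substitute:
1 = 13 − 6·2
1 = −6·41 + 19·13
1 = 19·54 − 25·41
1 = −25·257 + 119·54
1 = 119·4680 − 2167·257
So 257·(-2167) ≡ 1 (mod 4680), hence d ≡ -2167 ≡ 2513 (mod 4680).

2513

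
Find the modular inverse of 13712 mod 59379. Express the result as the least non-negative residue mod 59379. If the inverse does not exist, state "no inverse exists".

32933

Extended Euclidean algorithm:
59379 = 4*13712 + 4531
13712 = 3*4531 + 119
4531 = 38*119 + 9
119 = 13*9 + 2
9 = 4*2 + 1
2 = 2*1 + 0
Since gcd(13712, 59379) = 1, back-substitute to write 1 as a combination:
1 = 9 − 4·2
1 = −4·119 + 53·9
1 = 53·4531 − 2018·119
1 = −2018·13712 + 6107·4531
1 = 6107·59379 − 26446·13712
Hence 13712⁻¹ ≡ -26446 ≡ 32933 (mod 59379).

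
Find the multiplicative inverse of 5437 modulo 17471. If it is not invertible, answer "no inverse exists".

gcd(17471, 5437) by repeated division:
17471 = 3×5437 + 1160
5437 = 4×1160 + 797
1160 = 1×797 + 363
797 = 2×363 + 71
363 = 5×71 + 8
71 = 8×8 + 7
8 = 1×7 + 1
7 = 7×1 + 0
Since gcd(5437, 17471) = 1, back-substitute to write 1 as a combination:
1 = 8 − 7
1 = −71 + 9·8
1 = 9·363 − 46·71
1 = −46·797 + 101·363
1 = 101·1160 − 147·797
1 = −147·5437 + 689·1160
1 = 689·17471 − 2214·5437
Hence 5437⁻¹ ≡ -2214 ≡ 15257 (mod 17471).

15257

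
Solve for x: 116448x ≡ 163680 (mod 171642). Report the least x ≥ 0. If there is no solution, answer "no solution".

17925

First find gcd(116448, 171642):
171642 = 1*116448 + 55194
116448 = 2*55194 + 6060
55194 = 9*6060 + 654
6060 = 9*654 + 174
654 = 3*174 + 132
174 = 1*132 + 42
132 = 3*42 + 6
42 = 7*6 + 0
gcd = 6 and 6 | 163680, so solutions exist. Divide through by 6: 19408x ≡ 27280 (mod 28607).
Now find 19408⁻¹ mod 28607:
28607 = 1*19408 + 9199
19408 = 2*9199 + 1010
9199 = 9*1010 + 109
1010 = 9*109 + 29
109 = 3*29 + 22
29 = 1*22 + 7
22 = 3*7 + 1
7 = 7*1 + 0
Back-substitute:
1 = 22 − 3·7
1 = −3·29 + 4·22
1 = 4·109 − 15·29
1 = −15·1010 + 139·109
1 = 139·9199 − 1266·1010
1 = −1266·19408 + 2671·9199
1 = 2671·28607 − 3937·19408
So 19408·(-3937) ≡ 1 (mod 28607), i.e. 19408⁻¹ ≡ 24670.
Then x ≡ 24670·27280 ≡ 17925 (mod 28607); the smallest non-negative solution is x = 17925.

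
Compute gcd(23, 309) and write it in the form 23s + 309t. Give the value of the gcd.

1

Apply Euclid's algorithm to 309 and 23:
309 = 13×23 + 10
23 = 2×10 + 3
10 = 3×3 + 1
3 = 3×1 + 0
gcd(23, 309) = 1.
Working backward:
1 = 10 − 3·3
1 = −3·23 + 7·10
1 = 7·309 − 94·23
So 1 = (7)·309 + (-94)·23.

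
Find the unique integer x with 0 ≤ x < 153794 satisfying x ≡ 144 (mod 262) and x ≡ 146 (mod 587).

92892

Write x = 144 + 262·k. Then 262·k ≡ 146 − 144 ≡ 2 (mod 587).
Need 262⁻¹ mod 587. Extended Euclid on (587, 262):
587 = 2×262 + 63
262 = 4×63 + 10
63 = 6×10 + 3
10 = 3×3 + 1
3 = 3×1 + 0
Back-substitute:
1 = 10 − 3·3
1 = −3·63 + 19·10
1 = 19·262 − 79·63
1 = −79·587 + 177·262
262⁻¹ ≡ 177 (mod 587), so k ≡ 177·2 ≡ 354 (mod 587).
x = 144 + 262·354 = 92892.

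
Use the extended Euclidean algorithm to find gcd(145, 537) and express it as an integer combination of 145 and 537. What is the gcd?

1

Repeated division:
537 = 3·145 + 102
145 = 1·102 + 43
102 = 2·43 + 16
43 = 2·16 + 11
16 = 1·11 + 5
11 = 2·5 + 1
5 = 5·1 + 0
gcd(145, 537) = 1.
Express as a combination:
1 = 11 − 2·5
1 = −2·16 + 3·11
1 = 3·43 − 8·16
1 = −8·102 + 19·43
1 = 19·145 − 27·102
1 = −27·537 + 100·145
So 1 = (-27)·537 + (100)·145.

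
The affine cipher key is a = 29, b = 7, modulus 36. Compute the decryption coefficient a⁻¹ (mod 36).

5

Apply the Euclidean algorithm to 36 and 29:
36 = 1·29 + 7
29 = 4·7 + 1
7 = 7·1 + 0
gcd = 1, so the inverse exists. Back-substitute:
1 = 29 − 4·7
1 = −4·36 + 5·29
So 29·5 ≡ 1 (mod 36).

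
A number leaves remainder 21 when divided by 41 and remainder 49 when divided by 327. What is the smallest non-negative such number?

9205

Write x = 21 + 41·k. Then 41·k ≡ 49 − 21 ≡ 28 (mod 327).
Need 41⁻¹ mod 327. Extended Euclid on (327, 41):
327 = 7×41 + 40
41 = 1×40 + 1
40 = 40×1 + 0
Back-substitute:
1 = 41 − 40
1 = −327 + 8·41
41⁻¹ ≡ 8 (mod 327), so k ≡ 8·28 ≡ 224 (mod 327).
x = 21 + 41·224 = 9205.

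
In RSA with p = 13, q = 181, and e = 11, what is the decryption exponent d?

φ(n) = (p−1)(q−1) = 12·180 = 2160.
Need d with 11·d ≡ 1 (mod 2160). Apply the extended Euclidean algorithm:
2160 = 196×11 + 4
11 = 2×4 + 3
4 = 1×3 + 1
3 = 3×1 + 0
Back-substitute:
1 = 4 − 3
1 = −11 + 3·4
1 = 3·2160 − 589·11
So 11·(-589) ≡ 1 (mod 2160), hence d ≡ -589 ≡ 1571 (mod 2160).

1571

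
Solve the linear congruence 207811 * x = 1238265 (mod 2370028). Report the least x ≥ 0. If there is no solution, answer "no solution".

First find gcd(207811, 2370028):
2370028 = 11*207811 + 84107
207811 = 2*84107 + 39597
84107 = 2*39597 + 4913
39597 = 8*4913 + 293
4913 = 16*293 + 225
293 = 1*225 + 68
225 = 3*68 + 21
68 = 3*21 + 5
21 = 4*5 + 1
5 = 5*1 + 0
gcd = 1, so a unique solution mod 2370028 exists.
Back-substitute for the Bézout coefficients:
1 = 21 − 4·5
1 = −4·68 + 13·21
1 = 13·225 − 43·68
1 = −43·293 + 56·225
1 = 56·4913 − 939·293
1 = −939·39597 + 7568·4913
1 = 7568·84107 − 16075·39597
1 = −16075·207811 + 39718·84107
1 = 39718·2370028 − 452973·207811
So 207811·(-452973) ≡ 1 (mod 2370028), giving 207811⁻¹ ≡ 1917055.
x ≡ 207811⁻¹·1238265 ≡ 1917055·1238265 ≡ 2064775 (mod 2370028).

2064775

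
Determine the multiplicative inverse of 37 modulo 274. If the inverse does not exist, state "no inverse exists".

237

Extended Euclidean algorithm:
274 = 7·37 + 15
37 = 2·15 + 7
15 = 2·7 + 1
7 = 7·1 + 0
The gcd is 1. Working backward:
1 = 15 − 2·7
1 = −2·37 + 5·15
1 = 5·274 − 37·37
So 37·(-37) ≡ 1 (mod 274), and -37 ≡ 237 (mod 274).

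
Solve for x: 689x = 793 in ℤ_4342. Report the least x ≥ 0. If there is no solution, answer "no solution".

First find gcd(689, 4342):
4342 = 6*689 + 208
689 = 3*208 + 65
208 = 3*65 + 13
65 = 5*13 + 0
gcd = 13 and 13 | 793, so solutions exist. Divide through by 13: 53x ≡ 61 (mod 334).
Now find 53⁻¹ mod 334:
334 = 6·53 + 16
53 = 3·16 + 5
16 = 3·5 + 1
5 = 5·1 + 0
Back-substitute:
1 = 16 − 3·5
1 = −3·53 + 10·16
1 = 10·334 − 63·53
So 53·(-63) ≡ 1 (mod 334), i.e. 53⁻¹ ≡ 271.
Then x ≡ 271·61 ≡ 165 (mod 334); the smallest non-negative solution is x = 165.

165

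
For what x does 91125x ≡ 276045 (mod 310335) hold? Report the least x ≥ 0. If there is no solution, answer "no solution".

First find gcd(91125, 310335):
310335 = 3×91125 + 36960
91125 = 2×36960 + 17205
36960 = 2×17205 + 2550
17205 = 6×2550 + 1905
2550 = 1×1905 + 645
1905 = 2×645 + 615
645 = 1×615 + 30
615 = 20×30 + 15
30 = 2×15 + 0
gcd = 15 and 15 | 276045, so solutions exist. Divide through by 15: 6075x ≡ 18403 (mod 20689).
Now find 6075⁻¹ mod 20689:
20689 = 3×6075 + 2464
6075 = 2×2464 + 1147
2464 = 2×1147 + 170
1147 = 6×170 + 127
170 = 1×127 + 43
127 = 2×43 + 41
43 = 1×41 + 2
41 = 20×2 + 1
2 = 2×1 + 0
Back-substitute:
1 = 41 − 20·2
1 = −20·43 + 21·41
1 = 21·127 − 62·43
1 = −62·170 + 83·127
1 = 83·1147 − 560·170
1 = −560·2464 + 1203·1147
1 = 1203·6075 − 2966·2464
1 = −2966·20689 + 10101·6075
So 6075⁻¹ ≡ 10101 (mod 20689).
Then x ≡ 10101·18403 ≡ 18727 (mod 20689); the smallest non-negative solution is x = 18727.

18727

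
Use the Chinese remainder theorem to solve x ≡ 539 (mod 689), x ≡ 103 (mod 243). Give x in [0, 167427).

125248

Write x = 539 + 689·k. Then 689·k ≡ 103 − 539 ≡ 50 (mod 243).
Need 689⁻¹ mod 243. Extended Euclid on (243, 203):
243 = 1·203 + 40
203 = 5·40 + 3
40 = 13·3 + 1
3 = 3·1 + 0
Back-substitute:
1 = 40 − 13·3
1 = −13·203 + 66·40
1 = 66·243 − 79·203
689⁻¹ ≡ 164 (mod 243), so k ≡ 164·50 ≡ 181 (mod 243).
x = 539 + 689·181 = 125248.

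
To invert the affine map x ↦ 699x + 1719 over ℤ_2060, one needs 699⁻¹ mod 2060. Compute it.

Extended Euclidean algorithm:
2060 = 2×699 + 662
699 = 1×662 + 37
662 = 17×37 + 33
37 = 1×33 + 4
33 = 8×4 + 1
4 = 4×1 + 0
Since gcd(699, 2060) = 1, back-substitute to write 1 as a combination:
1 = 33 − 8·4
1 = −8·37 + 9·33
1 = 9·662 − 161·37
1 = −161·699 + 170·662
1 = 170·2060 − 501·699
Thus 699·(-501) ≡ 1 (mod 2060); reducing, -501 mod 2060 = 1559.

1559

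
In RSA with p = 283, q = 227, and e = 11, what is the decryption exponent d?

34763

φ(n) = (p−1)(q−1) = 282·226 = 63732.
Need d with 11·d ≡ 1 (mod 63732). Apply the extended Euclidean algorithm:
63732 = 5793×11 + 9
11 = 1×9 + 2
9 = 4×2 + 1
2 = 2×1 + 0
Back-substitute:
1 = 9 − 4·2
1 = −4·11 + 5·9
1 = 5·63732 − 28969·11
So 11·(-28969) ≡ 1 (mod 63732), hence d ≡ -28969 ≡ 34763 (mod 63732).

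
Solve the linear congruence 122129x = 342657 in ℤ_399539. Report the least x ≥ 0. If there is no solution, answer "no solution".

First find gcd(122129, 399539):
399539 = 3*122129 + 33152
122129 = 3*33152 + 22673
33152 = 1*22673 + 10479
22673 = 2*10479 + 1715
10479 = 6*1715 + 189
1715 = 9*189 + 14
189 = 13*14 + 7
14 = 2*7 + 0
gcd = 7 and 7 | 342657, so solutions exist. Divide through by 7: 17447x ≡ 48951 (mod 57077).
Now find 17447⁻¹ mod 57077:
57077 = 3*17447 + 4736
17447 = 3*4736 + 3239
4736 = 1*3239 + 1497
3239 = 2*1497 + 245
1497 = 6*245 + 27
245 = 9*27 + 2
27 = 13*2 + 1
2 = 2*1 + 0
Back-substitute:
1 = 27 − 13·2
1 = −13·245 + 118·27
1 = 118·1497 − 721·245
1 = −721·3239 + 1560·1497
1 = 1560·4736 − 2281·3239
1 = −2281·17447 + 8403·4736
1 = 8403·57077 − 27490·17447
So 17447·(-27490) ≡ 1 (mod 57077), i.e. 17447⁻¹ ≡ 29587.
Then x ≡ 29587·48951 ≡ 41439 (mod 57077); the smallest non-negative solution is x = 41439.

41439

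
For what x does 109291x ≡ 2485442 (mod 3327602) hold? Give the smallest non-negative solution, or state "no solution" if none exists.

3086270

First find gcd(109291, 3327602):
3327602 = 30·109291 + 48872
109291 = 2·48872 + 11547
48872 = 4·11547 + 2684
11547 = 4·2684 + 811
2684 = 3·811 + 251
811 = 3·251 + 58
251 = 4·58 + 19
58 = 3·19 + 1
19 = 19·1 + 0
gcd = 1, so a unique solution mod 3327602 exists.
Back-substitute for the Bézout coefficients:
1 = 58 − 3·19
1 = −3·251 + 13·58
1 = 13·811 − 42·251
1 = −42·2684 + 139·811
1 = 139·11547 − 598·2684
1 = −598·48872 + 2531·11547
1 = 2531·109291 − 5660·48872
1 = −5660·3327602 + 172331·109291
So 109291·(172331) ≡ 1 (mod 3327602), giving 109291⁻¹ ≡ 172331.
x ≡ 109291⁻¹·2485442 ≡ 172331·2485442 ≡ 3086270 (mod 3327602).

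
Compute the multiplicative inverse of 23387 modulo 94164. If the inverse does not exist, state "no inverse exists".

no inverse exists

Compute gcd(23387, 94164):
94164 = 4*23387 + 616
23387 = 37*616 + 595
616 = 1*595 + 21
595 = 28*21 + 7
21 = 3*7 + 0
The gcd is 7, not 1, hence no inverse exists.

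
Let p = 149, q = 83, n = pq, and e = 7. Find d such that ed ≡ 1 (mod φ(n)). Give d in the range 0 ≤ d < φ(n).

6935

φ(n) = (p−1)(q−1) = 148·82 = 12136.
Need d with 7·d ≡ 1 (mod 12136). Apply the extended Euclidean algorithm:
12136 = 1733×7 + 5
7 = 1×5 + 2
5 = 2×2 + 1
2 = 2×1 + 0
Back-substitute:
1 = 5 − 2·2
1 = −2·7 + 3·5
1 = 3·12136 − 5201·7
So 7·(-5201) ≡ 1 (mod 12136), hence d ≡ -5201 ≡ 6935 (mod 12136).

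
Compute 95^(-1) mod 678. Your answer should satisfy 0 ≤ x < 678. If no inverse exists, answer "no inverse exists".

521

gcd(678, 95) by repeated division:
678 = 7·95 + 13
95 = 7·13 + 4
13 = 3·4 + 1
4 = 4·1 + 0
gcd = 1, so the inverse exists. Back-substitute:
1 = 13 − 3·4
1 = −3·95 + 22·13
1 = 22·678 − 157·95
Thus 95·(-157) ≡ 1 (mod 678); reducing, -157 mod 678 = 521.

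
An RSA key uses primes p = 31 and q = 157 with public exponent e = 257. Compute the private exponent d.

2513

φ(n) = (p−1)(q−1) = 30·156 = 4680.
Need d with 257·d ≡ 1 (mod 4680). Apply the extended Euclidean algorithm:
4680 = 18*257 + 54
257 = 4*54 + 41
54 = 1*41 + 13
41 = 3*13 + 2
13 = 6*2 + 1
2 = 2*1 + 0
Back-substitute:
1 = 13 − 6·2
1 = −6·41 + 19·13
1 = 19·54 − 25·41
1 = −25·257 + 119·54
1 = 119·4680 − 2167·257
So 257·(-2167) ≡ 1 (mod 4680), hence d ≡ -2167 ≡ 2513 (mod 4680).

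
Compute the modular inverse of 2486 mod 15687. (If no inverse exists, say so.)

Run Euclid on (15687, 2486):
15687 = 6*2486 + 771
2486 = 3*771 + 173
771 = 4*173 + 79
173 = 2*79 + 15
79 = 5*15 + 4
15 = 3*4 + 3
4 = 1*3 + 1
3 = 3*1 + 0
The gcd is 1. Working backward:
1 = 4 − 3
1 = −15 + 4·4
1 = 4·79 − 21·15
1 = −21·173 + 46·79
1 = 46·771 − 205·173
1 = −205·2486 + 661·771
1 = 661·15687 − 4171·2486
Hence 2486⁻¹ ≡ -4171 ≡ 11516 (mod 15687).

11516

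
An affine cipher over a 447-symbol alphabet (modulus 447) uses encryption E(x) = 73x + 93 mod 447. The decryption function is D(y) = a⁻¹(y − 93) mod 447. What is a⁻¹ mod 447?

49

Extended Euclidean algorithm:
447 = 6*73 + 9
73 = 8*9 + 1
9 = 9*1 + 0
The gcd is 1. Working backward:
1 = 73 − 8·9
1 = −8·447 + 49·73
So 73·49 ≡ 1 (mod 447).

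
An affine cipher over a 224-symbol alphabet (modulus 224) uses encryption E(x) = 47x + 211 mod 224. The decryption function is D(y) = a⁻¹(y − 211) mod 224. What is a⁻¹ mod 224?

143

Apply the Euclidean algorithm to 224 and 47:
224 = 4·47 + 36
47 = 1·36 + 11
36 = 3·11 + 3
11 = 3·3 + 2
3 = 1·2 + 1
2 = 2·1 + 0
Since gcd(47, 224) = 1, back-substitute to write 1 as a combination:
1 = 3 − 2
1 = −11 + 4·3
1 = 4·36 − 13·11
1 = −13·47 + 17·36
1 = 17·224 − 81·47
Hence 47⁻¹ ≡ -81 ≡ 143 (mod 224).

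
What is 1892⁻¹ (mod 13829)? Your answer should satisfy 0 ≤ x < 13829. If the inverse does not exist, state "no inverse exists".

3735

gcd(13829, 1892) by repeated division:
13829 = 7*1892 + 585
1892 = 3*585 + 137
585 = 4*137 + 37
137 = 3*37 + 26
37 = 1*26 + 11
26 = 2*11 + 4
11 = 2*4 + 3
4 = 1*3 + 1
3 = 3*1 + 0
The gcd is 1. Working backward:
1 = 4 − 3
1 = −11 + 3·4
1 = 3·26 − 7·11
1 = −7·37 + 10·26
1 = 10·137 − 37·37
1 = −37·585 + 158·137
1 = 158·1892 − 511·585
1 = −511·13829 + 3735·1892
So 1892·3735 ≡ 1 (mod 13829).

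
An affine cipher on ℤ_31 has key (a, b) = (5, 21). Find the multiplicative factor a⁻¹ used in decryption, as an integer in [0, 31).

25

Apply the Euclidean algorithm to 31 and 5:
31 = 6×5 + 1
5 = 5×1 + 0
gcd = 1, so the inverse exists. Back-substitute:
1 = 31 − 6·5
Hence 5⁻¹ ≡ -6 ≡ 25 (mod 31).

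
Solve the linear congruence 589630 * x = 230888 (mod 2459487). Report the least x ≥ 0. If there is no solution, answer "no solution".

First find gcd(589630, 2459487):
2459487 = 4×589630 + 100967
589630 = 5×100967 + 84795
100967 = 1×84795 + 16172
84795 = 5×16172 + 3935
16172 = 4×3935 + 432
3935 = 9×432 + 47
432 = 9×47 + 9
47 = 5×9 + 2
9 = 4×2 + 1
2 = 2×1 + 0
gcd = 1, so a unique solution mod 2459487 exists.
Back-substitute for the Bézout coefficients:
1 = 9 − 4·2
1 = −4·47 + 21·9
1 = 21·432 − 193·47
1 = −193·3935 + 1758·432
1 = 1758·16172 − 7225·3935
1 = −7225·84795 + 37883·16172
1 = 37883·100967 − 45108·84795
1 = −45108·589630 + 263423·100967
1 = 263423·2459487 − 1098800·589630
So 589630·(-1098800) ≡ 1 (mod 2459487), giving 589630⁻¹ ≡ 1360687.
x ≡ 589630⁻¹·230888 ≡ 1360687·230888 ≡ 1268624 (mod 2459487).

1268624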